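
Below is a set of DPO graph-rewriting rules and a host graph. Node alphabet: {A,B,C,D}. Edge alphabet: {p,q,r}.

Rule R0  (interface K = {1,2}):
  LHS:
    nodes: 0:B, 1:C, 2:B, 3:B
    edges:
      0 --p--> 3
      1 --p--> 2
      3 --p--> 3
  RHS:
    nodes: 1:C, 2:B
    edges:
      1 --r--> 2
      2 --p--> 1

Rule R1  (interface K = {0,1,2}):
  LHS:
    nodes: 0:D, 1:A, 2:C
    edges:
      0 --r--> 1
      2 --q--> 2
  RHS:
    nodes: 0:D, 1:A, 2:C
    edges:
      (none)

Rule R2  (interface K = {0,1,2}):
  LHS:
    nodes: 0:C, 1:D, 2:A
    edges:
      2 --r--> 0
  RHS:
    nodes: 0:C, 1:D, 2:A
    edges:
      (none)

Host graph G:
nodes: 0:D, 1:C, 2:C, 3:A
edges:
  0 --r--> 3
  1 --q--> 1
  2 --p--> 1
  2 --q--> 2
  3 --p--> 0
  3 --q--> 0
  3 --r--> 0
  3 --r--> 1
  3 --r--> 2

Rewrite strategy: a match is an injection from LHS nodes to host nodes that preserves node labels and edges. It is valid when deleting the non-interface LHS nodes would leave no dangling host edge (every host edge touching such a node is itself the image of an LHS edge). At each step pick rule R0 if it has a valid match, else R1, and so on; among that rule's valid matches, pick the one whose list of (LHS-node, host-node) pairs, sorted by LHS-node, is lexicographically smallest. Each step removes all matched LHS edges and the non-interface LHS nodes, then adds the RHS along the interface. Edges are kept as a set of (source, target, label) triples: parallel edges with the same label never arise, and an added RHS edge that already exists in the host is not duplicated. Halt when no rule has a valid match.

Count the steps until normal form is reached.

start.  V:4 E:9  edges: 0-r->3 1-q->1 2-p->1 2-q->2 3-p->0 3-q->0 3-r->0 3-r->1 3-r->2
1. fire R1 via {0↦0, 1↦3, 2↦1}  →  V:4 E:7  edges: 2-p->1 2-q->2 3-p->0 3-q->0 3-r->0 3-r->1 3-r->2
2. fire R2 via {0↦1, 1↦0, 2↦3}  →  V:4 E:6  edges: 2-p->1 2-q->2 3-p->0 3-q->0 3-r->0 3-r->2
3. fire R2 via {0↦2, 1↦0, 2↦3}  →  V:4 E:5  edges: 2-p->1 2-q->2 3-p->0 3-q->0 3-r->0
normal form: no rule applies after step 3

Answer: 3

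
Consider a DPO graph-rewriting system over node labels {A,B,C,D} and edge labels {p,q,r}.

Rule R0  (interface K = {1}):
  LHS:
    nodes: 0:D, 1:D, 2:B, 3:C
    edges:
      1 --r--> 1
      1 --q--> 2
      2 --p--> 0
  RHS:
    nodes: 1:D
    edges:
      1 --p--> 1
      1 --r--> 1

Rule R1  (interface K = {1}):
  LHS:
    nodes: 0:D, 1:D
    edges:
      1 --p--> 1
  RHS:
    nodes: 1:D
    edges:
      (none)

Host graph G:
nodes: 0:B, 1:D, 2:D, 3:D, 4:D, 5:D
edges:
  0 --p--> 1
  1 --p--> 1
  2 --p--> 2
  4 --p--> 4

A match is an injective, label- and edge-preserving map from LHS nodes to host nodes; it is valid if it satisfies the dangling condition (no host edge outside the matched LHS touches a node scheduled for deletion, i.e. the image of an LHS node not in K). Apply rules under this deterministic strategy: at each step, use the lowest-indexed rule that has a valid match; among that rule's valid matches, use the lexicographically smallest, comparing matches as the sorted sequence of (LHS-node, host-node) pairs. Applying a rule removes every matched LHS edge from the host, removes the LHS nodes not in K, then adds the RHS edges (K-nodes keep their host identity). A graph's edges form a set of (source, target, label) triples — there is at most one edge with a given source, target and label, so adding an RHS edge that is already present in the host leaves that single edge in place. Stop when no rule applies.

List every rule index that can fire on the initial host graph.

R0: no valid match — LHS pattern not found
R1: 6 valid matches — {0↦3, 1↦1}, {0↦3, 1↦2}, {0↦3, 1↦4} (+3 more)

Answer: [R1]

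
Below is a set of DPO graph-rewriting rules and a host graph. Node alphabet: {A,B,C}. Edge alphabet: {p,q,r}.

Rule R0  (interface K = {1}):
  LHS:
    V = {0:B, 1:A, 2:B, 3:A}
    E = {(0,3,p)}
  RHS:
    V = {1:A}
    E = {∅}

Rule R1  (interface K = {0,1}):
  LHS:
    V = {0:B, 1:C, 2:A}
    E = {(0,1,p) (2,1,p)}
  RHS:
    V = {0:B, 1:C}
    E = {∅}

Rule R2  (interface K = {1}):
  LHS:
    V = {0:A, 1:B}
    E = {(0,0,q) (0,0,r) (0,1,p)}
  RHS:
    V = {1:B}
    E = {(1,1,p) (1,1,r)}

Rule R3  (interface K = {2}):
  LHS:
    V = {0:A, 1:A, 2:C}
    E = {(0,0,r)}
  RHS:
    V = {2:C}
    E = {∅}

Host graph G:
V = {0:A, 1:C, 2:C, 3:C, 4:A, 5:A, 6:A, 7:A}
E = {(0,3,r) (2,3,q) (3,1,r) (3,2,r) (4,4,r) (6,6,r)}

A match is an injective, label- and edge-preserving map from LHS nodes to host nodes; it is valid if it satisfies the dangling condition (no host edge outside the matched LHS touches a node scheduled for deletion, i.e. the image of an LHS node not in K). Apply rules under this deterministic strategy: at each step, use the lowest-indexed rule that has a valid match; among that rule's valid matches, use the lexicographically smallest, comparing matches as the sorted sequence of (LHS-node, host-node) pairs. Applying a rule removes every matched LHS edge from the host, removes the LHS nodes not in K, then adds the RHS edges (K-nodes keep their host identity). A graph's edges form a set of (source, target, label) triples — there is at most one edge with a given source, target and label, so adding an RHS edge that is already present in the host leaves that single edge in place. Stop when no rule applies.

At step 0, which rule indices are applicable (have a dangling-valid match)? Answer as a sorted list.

Answer: [R3]

Steps:
R0: no valid match — LHS pattern not found
R1: no valid match — LHS pattern not found
R2: no valid match — LHS pattern not found
R3: 12 valid matches — {0↦4, 1↦5, 2↦1}, {0↦4, 1↦5, 2↦2}, {0↦4, 1↦5, 2↦3} (+9 more)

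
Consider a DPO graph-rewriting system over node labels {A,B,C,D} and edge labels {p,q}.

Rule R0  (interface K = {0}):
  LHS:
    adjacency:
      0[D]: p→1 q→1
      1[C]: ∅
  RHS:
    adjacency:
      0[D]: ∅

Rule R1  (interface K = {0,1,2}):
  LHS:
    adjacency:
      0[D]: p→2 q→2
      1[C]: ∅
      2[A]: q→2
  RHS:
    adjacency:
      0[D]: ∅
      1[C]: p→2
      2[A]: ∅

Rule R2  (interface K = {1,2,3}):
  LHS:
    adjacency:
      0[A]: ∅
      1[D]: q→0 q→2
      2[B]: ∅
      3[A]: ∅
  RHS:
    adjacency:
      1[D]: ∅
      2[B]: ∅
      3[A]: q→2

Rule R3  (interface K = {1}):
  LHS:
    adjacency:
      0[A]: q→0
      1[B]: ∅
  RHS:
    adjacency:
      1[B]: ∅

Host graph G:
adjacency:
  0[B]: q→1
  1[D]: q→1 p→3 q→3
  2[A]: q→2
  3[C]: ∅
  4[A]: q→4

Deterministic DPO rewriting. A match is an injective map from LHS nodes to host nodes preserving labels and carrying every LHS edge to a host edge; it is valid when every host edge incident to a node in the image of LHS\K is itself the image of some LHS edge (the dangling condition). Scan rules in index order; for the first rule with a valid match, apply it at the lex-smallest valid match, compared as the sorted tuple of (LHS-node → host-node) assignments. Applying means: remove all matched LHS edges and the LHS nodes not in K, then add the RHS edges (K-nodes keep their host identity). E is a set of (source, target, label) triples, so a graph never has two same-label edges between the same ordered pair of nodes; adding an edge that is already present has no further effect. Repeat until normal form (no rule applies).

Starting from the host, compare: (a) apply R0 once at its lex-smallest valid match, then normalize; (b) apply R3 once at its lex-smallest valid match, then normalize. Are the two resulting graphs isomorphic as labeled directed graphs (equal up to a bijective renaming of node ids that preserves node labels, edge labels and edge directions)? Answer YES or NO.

branch R0-first: apply at {0↦1, 1↦3} → |E|=4, then 2 more step(s) → NF |V|=2 |E|=2 V={0:B, 1:D} E=0-q->1 1-q->1
branch R3-first: apply at {0↦2, 1↦0} → |E|=5, then 2 more step(s) → NF |V|=2 |E|=2 V={0:B, 1:D} E=0-q->1 1-q->1
graphs isomorphic (equal up to label-preserving node renaming)

Answer: YES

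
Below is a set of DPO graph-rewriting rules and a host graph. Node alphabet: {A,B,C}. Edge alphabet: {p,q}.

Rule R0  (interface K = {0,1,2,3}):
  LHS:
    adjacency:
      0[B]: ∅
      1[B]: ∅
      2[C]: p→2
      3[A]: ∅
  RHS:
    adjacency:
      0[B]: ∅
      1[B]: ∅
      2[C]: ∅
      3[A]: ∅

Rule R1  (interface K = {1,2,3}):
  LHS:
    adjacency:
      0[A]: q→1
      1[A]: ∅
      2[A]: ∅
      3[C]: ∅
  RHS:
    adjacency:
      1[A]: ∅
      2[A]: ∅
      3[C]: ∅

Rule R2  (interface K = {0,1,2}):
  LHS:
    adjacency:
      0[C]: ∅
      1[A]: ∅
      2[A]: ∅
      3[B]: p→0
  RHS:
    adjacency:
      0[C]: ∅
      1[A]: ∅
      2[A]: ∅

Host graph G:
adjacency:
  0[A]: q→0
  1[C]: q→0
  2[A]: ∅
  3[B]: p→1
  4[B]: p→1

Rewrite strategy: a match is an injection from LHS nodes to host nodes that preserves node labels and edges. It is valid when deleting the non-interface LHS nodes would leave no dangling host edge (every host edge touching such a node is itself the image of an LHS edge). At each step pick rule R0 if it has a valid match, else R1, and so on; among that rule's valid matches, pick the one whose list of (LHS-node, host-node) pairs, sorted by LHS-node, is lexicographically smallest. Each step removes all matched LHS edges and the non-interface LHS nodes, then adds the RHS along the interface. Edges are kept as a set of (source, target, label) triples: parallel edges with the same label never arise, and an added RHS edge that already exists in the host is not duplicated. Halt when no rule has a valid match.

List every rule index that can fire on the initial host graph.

Answer: [R2]

Steps:
R0: no valid match — LHS pattern not found
R1: no valid match — LHS pattern not found
R2: 4 valid matches — {0↦1, 1↦0, 2↦2, 3↦3}, {0↦1, 1↦0, 2↦2, 3↦4}, {0↦1, 1↦2, 2↦0, 3↦3} (+1 more)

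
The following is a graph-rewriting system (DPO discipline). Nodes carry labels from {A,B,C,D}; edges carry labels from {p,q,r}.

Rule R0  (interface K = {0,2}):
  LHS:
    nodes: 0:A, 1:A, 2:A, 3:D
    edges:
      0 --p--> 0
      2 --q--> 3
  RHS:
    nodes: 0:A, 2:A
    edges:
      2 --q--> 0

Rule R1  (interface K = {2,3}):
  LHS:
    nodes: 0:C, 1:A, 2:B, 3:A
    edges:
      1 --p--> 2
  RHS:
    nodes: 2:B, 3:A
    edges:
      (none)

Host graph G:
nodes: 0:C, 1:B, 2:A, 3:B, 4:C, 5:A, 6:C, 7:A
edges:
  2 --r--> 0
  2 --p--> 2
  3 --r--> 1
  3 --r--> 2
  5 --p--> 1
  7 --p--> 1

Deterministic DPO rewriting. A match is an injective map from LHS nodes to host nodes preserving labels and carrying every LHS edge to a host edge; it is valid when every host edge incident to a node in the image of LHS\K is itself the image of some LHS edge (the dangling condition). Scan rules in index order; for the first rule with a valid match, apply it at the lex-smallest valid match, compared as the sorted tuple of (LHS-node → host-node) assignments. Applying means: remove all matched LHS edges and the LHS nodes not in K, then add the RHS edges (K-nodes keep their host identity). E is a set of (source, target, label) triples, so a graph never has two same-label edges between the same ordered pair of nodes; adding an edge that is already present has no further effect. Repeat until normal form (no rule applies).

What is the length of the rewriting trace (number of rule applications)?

Answer: 2

Rewrite trace:
start.  V:8 E:6  edges: 2-r->0 2-p->2 3-r->1 3-r->2 5-p->1 7-p->1
1. fire R1 via {0↦4, 1↦5, 2↦1, 3↦2}  →  V:6 E:5  edges: 2-r->0 2-p->2 3-r->1 3-r->2 7-p->1
2. fire R1 via {0↦6, 1↦7, 2↦1, 3↦2}  →  V:4 E:4  edges: 2-r->0 2-p->2 3-r->1 3-r->2
halt: no rule applies after step 2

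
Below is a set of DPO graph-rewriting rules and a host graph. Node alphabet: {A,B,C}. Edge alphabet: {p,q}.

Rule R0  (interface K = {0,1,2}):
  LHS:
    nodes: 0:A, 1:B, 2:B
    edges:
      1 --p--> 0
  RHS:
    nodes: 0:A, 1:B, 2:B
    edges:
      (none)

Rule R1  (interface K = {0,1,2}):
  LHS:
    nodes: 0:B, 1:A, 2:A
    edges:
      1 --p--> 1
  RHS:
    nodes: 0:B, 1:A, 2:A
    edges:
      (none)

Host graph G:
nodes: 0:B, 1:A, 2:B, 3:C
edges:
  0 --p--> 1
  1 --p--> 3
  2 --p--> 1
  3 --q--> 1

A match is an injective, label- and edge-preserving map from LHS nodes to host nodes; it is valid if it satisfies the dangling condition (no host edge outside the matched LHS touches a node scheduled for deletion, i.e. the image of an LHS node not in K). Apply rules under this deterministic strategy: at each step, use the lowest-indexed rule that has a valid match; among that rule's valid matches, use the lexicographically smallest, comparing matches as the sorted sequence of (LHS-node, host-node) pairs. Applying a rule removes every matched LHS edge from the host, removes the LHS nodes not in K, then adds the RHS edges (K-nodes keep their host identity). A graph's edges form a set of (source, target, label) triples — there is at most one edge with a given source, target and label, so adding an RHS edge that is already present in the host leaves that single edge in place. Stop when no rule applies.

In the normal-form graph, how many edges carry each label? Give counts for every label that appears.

[0] host  ⇒  4 nodes, 4 edges  {0-p->1 1-p->3 2-p->1 3-q->1}
[1] R0 @ {0↦1, 1↦0, 2↦2}  ⇒  4 nodes, 3 edges  {1-p->3 2-p->1 3-q->1}
[2] R0 @ {0↦1, 1↦2, 2↦0}  ⇒  4 nodes, 2 edges  {1-p->3 3-q->1}
halt: no rule applies after step 2
NF edges: [(1, 3, 'p'), (3, 1, 'q')]

Answer: p:1 q:1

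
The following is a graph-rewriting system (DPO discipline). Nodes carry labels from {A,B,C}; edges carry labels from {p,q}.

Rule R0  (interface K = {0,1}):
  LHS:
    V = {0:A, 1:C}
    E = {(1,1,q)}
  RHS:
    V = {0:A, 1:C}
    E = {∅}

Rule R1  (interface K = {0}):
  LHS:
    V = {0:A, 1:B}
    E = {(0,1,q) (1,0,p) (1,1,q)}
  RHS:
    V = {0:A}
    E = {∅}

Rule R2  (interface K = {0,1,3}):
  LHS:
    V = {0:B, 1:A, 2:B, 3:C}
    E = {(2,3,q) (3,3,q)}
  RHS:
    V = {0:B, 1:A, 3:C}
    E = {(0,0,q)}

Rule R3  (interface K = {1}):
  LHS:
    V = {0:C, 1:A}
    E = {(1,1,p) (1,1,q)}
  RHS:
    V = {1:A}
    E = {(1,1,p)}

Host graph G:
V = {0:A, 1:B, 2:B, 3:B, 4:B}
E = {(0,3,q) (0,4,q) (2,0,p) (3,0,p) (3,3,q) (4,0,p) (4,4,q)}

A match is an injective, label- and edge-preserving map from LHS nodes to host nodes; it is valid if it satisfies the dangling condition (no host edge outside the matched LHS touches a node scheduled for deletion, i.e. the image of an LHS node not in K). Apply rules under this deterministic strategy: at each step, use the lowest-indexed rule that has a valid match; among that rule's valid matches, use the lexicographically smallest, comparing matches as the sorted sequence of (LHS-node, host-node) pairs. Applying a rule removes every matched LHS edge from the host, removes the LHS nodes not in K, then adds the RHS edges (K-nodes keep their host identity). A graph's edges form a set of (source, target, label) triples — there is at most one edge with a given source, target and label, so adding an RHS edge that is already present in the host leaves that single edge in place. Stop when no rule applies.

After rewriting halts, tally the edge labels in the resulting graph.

start.  V:5 E:7  edges: 0-q->3 0-q->4 2-p->0 3-p->0 3-q->3 4-p->0 4-q->4
1. fire R1 via {0↦0, 1↦3}  →  V:4 E:4  edges: 0-q->4 2-p->0 4-p->0 4-q->4
2. fire R1 via {0↦0, 1↦4}  →  V:3 E:1  edges: 2-p->0
normal form: no rule applies after step 2
NF edges: [(2, 0, 'p')]

Answer: p:1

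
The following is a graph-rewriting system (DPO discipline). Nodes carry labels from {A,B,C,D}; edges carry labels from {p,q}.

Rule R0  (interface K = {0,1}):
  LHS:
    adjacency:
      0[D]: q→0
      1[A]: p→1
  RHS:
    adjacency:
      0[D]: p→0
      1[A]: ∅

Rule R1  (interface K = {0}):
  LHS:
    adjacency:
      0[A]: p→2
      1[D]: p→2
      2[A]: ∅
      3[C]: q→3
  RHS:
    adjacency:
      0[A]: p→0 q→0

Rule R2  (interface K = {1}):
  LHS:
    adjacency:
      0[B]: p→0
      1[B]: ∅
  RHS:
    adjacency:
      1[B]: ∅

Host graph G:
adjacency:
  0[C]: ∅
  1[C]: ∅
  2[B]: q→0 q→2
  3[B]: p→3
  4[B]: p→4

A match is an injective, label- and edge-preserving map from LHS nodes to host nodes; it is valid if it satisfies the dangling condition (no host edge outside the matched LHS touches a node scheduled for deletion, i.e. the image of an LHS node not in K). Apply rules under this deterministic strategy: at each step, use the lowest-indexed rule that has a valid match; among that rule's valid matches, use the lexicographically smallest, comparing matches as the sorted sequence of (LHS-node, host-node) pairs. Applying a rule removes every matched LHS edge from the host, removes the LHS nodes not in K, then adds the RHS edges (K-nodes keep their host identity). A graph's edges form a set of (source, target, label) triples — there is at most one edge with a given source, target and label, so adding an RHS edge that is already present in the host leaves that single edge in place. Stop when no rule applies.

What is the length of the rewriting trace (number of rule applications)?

initial: |V|=5 |E|=4  E = 2-q->0 2-q->2 3-p->3 4-p->4
step 1: apply R2 at {0↦3, 1↦2}  → |V|=4 |E|=3  E = 2-q->0 2-q->2 4-p->4
step 2: apply R2 at {0↦4, 1↦2}  → |V|=3 |E|=2  E = 2-q->0 2-q->2
final graph: no rule applies after step 2

Answer: 2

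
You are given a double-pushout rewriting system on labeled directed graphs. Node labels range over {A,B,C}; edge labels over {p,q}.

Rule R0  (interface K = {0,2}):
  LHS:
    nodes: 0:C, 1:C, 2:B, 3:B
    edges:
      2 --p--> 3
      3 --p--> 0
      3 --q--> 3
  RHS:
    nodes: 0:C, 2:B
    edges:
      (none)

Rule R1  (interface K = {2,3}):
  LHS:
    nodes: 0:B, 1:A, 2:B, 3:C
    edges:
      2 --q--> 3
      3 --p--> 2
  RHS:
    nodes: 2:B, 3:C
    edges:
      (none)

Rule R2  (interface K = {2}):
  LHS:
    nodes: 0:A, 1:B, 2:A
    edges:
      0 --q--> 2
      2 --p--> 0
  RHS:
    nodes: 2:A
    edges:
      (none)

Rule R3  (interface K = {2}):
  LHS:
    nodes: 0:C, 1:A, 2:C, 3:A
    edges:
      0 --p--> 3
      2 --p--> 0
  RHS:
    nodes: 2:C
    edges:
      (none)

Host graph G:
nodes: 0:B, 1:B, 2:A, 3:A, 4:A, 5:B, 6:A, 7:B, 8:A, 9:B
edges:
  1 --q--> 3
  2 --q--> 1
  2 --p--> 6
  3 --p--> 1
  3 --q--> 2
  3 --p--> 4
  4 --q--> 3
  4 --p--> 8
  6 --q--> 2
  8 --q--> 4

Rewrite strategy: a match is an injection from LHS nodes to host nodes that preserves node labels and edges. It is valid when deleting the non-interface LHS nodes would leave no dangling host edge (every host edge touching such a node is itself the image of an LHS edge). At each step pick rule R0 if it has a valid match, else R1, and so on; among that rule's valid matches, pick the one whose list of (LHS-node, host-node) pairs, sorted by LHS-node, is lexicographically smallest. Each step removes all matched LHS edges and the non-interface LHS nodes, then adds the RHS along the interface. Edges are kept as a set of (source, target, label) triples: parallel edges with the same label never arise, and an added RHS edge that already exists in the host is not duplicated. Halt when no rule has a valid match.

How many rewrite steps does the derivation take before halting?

start.  V:10 E:10  edges: 1-q->3 2-q->1 2-p->6 3-p->1 3-q->2 3-p->4 4-q->3 4-p->8 6-q->2 8-q->4
1. fire R2 via {0↦6, 1↦0, 2↦2}  →  V:8 E:8  edges: 1-q->3 2-q->1 3-p->1 3-q->2 3-p->4 4-q->3 4-p->8 8-q->4
2. fire R2 via {0↦8, 1↦5, 2↦4}  →  V:6 E:6  edges: 1-q->3 2-q->1 3-p->1 3-q->2 3-p->4 4-q->3
3. fire R2 via {0↦4, 1↦7, 2↦3}  →  V:4 E:4  edges: 1-q->3 2-q->1 3-p->1 3-q->2
halt: no rule applies after step 3

Answer: 3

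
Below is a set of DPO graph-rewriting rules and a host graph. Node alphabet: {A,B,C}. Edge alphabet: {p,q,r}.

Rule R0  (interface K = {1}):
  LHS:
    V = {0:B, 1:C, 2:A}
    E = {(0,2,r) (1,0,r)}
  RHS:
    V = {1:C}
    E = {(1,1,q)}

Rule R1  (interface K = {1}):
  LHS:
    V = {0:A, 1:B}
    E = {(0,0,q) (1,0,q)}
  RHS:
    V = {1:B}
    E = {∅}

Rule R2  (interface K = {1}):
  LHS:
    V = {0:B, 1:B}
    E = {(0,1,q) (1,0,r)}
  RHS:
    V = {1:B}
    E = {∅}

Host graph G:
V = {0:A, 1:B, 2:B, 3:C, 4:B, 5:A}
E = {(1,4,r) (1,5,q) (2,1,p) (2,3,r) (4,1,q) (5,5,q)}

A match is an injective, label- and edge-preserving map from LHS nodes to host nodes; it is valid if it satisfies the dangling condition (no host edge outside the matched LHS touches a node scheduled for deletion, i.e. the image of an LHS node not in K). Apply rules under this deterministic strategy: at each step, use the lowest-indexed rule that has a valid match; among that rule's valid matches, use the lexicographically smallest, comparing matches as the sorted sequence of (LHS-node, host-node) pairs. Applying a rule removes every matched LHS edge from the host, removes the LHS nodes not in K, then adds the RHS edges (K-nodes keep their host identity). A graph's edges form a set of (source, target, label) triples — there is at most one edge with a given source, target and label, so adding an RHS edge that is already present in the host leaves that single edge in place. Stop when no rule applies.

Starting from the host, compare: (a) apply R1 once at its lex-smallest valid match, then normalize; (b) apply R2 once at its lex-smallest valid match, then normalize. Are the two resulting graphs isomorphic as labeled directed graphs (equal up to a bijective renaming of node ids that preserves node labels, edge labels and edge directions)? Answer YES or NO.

branch R1-first: apply at {0↦5, 1↦1} → |E|=4, then 1 more step(s) → NF |V|=4 |E|=2 V={0:A, 1:B, 2:B, 3:C} E=2-p->1 2-r->3
branch R2-first: apply at {0↦4, 1↦1} → |E|=4, then 1 more step(s) → NF |V|=4 |E|=2 V={0:A, 1:B, 2:B, 3:C} E=2-p->1 2-r->3
graphs isomorphic (equal up to label-preserving node renaming)

Answer: YES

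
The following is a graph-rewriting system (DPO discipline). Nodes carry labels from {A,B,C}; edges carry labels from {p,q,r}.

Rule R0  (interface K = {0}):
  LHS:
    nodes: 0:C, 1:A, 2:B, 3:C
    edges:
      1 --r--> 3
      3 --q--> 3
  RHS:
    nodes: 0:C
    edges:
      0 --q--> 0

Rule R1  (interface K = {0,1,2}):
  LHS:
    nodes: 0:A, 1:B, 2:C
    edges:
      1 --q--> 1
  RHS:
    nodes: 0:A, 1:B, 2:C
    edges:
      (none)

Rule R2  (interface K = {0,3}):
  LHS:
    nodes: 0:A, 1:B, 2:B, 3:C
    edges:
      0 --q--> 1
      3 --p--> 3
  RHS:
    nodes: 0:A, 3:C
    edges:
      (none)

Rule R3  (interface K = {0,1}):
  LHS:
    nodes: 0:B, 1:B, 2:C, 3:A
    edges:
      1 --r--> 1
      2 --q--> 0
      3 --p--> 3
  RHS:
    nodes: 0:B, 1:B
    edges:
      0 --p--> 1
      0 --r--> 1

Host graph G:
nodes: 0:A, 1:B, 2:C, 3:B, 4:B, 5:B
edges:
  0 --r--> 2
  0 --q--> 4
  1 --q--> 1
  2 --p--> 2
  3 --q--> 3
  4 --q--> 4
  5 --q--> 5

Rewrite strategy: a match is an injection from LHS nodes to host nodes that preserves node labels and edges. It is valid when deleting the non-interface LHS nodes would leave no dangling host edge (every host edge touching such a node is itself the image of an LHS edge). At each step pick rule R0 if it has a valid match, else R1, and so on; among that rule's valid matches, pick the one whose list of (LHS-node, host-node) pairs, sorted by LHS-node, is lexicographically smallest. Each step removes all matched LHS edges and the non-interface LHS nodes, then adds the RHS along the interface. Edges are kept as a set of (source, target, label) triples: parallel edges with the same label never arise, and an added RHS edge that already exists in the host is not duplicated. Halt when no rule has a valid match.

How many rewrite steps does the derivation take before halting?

Answer: 5

Derivation:
[0] host  ⇒  6 nodes, 7 edges  {0-r->2 0-q->4 1-q->1 2-p->2 3-q->3 4-q->4 5-q->5}
[1] R1 @ {0↦0, 1↦1, 2↦2}  ⇒  6 nodes, 6 edges  {0-r->2 0-q->4 2-p->2 3-q->3 4-q->4 5-q->5}
[2] R1 @ {0↦0, 1↦3, 2↦2}  ⇒  6 nodes, 5 edges  {0-r->2 0-q->4 2-p->2 4-q->4 5-q->5}
[3] R1 @ {0↦0, 1↦4, 2↦2}  ⇒  6 nodes, 4 edges  {0-r->2 0-q->4 2-p->2 5-q->5}
[4] R1 @ {0↦0, 1↦5, 2↦2}  ⇒  6 nodes, 3 edges  {0-r->2 0-q->4 2-p->2}
[5] R2 @ {0↦0, 1↦4, 2↦1, 3↦2}  ⇒  4 nodes, 1 edges  {0-r->2}
halt: no rule applies after step 5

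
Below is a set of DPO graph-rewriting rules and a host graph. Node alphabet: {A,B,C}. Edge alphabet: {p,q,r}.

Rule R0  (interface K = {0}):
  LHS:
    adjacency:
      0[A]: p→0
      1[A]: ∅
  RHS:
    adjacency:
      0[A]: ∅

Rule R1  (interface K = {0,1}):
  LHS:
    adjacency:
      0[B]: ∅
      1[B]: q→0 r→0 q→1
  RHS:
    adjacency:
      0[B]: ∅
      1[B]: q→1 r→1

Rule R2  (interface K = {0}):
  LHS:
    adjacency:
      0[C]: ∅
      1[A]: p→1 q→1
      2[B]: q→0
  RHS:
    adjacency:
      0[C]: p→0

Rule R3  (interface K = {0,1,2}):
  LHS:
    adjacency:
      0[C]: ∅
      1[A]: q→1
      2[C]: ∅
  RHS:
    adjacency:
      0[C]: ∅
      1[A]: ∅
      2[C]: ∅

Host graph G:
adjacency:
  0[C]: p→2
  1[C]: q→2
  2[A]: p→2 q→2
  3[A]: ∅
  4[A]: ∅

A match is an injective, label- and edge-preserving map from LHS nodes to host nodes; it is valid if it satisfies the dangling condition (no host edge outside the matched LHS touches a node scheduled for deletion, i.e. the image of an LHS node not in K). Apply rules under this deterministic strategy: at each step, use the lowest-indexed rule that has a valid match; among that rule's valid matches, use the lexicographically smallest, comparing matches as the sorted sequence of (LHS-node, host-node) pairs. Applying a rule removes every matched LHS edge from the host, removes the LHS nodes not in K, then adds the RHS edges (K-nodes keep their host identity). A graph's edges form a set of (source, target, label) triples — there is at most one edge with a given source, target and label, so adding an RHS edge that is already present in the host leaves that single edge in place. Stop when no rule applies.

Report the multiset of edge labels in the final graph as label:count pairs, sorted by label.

initial: |V|=5 |E|=4  E = 0-p->2 1-q->2 2-p->2 2-q->2
step 1: apply R0 at {0↦2, 1↦3}  → |V|=4 |E|=3  E = 0-p->2 1-q->2 2-q->2
step 2: apply R3 at {0↦0, 1↦2, 2↦1}  → |V|=4 |E|=2  E = 0-p->2 1-q->2
normal form: no rule applies after step 2
NF edges: [(0, 2, 'p'), (1, 2, 'q')]

Answer: p:1 q:1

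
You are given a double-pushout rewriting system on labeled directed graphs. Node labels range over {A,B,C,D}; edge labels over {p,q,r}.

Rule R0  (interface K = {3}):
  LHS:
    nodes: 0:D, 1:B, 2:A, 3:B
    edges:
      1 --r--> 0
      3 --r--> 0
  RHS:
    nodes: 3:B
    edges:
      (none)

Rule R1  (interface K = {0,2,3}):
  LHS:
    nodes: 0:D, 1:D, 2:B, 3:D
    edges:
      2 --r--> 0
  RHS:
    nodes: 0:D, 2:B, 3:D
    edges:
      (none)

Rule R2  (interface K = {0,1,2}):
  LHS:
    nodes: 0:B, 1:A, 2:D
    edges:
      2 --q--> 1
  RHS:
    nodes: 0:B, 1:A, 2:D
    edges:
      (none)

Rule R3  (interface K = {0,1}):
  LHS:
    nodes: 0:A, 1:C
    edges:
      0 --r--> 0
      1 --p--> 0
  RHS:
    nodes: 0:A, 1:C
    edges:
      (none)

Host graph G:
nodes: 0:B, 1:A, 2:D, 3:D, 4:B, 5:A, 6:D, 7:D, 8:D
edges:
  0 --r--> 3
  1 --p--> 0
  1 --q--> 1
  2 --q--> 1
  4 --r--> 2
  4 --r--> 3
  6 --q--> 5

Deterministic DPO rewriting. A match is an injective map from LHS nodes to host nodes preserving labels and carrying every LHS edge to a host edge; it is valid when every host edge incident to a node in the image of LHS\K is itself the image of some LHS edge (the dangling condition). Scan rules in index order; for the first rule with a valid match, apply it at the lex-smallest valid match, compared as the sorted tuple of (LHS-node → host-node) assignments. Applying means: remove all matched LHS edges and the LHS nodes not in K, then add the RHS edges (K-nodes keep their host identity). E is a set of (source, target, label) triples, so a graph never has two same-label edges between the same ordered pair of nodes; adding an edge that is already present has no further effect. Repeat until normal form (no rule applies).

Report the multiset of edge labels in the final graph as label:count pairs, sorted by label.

initial: |V|=9 |E|=7  E = 0-r->3 1-p->0 1-q->1 2-q->1 4-r->2 4-r->3 6-q->5
step 1: apply R1 at {0↦2, 1↦7, 2↦4, 3↦3}  → |V|=8 |E|=6  E = 0-r->3 1-p->0 1-q->1 2-q->1 4-r->3 6-q->5
step 2: apply R1 at {0↦3, 1↦8, 2↦0, 3↦2}  → |V|=7 |E|=5  E = 1-p->0 1-q->1 2-q->1 4-r->3 6-q->5
step 3: apply R2 at {0↦0, 1↦1, 2↦2}  → |V|=7 |E|=4  E = 1-p->0 1-q->1 4-r->3 6-q->5
step 4: apply R1 at {0↦3, 1↦2, 2↦4, 3↦6}  → |V|=6 |E|=3  E = 1-p->0 1-q->1 6-q->5
step 5: apply R2 at {0↦0, 1↦5, 2↦6}  → |V|=6 |E|=2  E = 1-p->0 1-q->1
final graph: no rule applies after step 5
NF edges: [(1, 0, 'p'), (1, 1, 'q')]

Answer: p:1 q:1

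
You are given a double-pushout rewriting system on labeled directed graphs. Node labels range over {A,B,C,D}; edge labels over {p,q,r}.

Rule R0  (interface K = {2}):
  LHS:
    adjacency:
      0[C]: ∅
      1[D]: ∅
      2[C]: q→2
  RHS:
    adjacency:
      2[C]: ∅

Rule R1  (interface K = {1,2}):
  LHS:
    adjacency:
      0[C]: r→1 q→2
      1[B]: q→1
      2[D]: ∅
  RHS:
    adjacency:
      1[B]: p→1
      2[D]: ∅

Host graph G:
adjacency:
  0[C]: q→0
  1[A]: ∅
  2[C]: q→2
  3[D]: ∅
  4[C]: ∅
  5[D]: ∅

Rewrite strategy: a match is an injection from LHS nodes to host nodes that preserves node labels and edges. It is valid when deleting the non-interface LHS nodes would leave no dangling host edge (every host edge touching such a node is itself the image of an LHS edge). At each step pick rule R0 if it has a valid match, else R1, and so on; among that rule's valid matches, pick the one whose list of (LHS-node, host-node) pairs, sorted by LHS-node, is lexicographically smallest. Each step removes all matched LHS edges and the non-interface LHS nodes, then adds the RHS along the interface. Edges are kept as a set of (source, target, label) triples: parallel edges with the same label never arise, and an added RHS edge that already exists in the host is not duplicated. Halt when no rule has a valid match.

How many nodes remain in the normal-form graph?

initial: |V|=6 |E|=2  E = 0-q->0 2-q->2
step 1: apply R0 at {0↦4, 1↦3, 2↦0}  → |V|=4 |E|=1  E = 2-q->2
step 2: apply R0 at {0↦0, 1↦5, 2↦2}  → |V|=2 |E|=0  E = ∅
final graph: no rule applies after step 2
NF nodes: {1:A, 2:C}

Answer: 2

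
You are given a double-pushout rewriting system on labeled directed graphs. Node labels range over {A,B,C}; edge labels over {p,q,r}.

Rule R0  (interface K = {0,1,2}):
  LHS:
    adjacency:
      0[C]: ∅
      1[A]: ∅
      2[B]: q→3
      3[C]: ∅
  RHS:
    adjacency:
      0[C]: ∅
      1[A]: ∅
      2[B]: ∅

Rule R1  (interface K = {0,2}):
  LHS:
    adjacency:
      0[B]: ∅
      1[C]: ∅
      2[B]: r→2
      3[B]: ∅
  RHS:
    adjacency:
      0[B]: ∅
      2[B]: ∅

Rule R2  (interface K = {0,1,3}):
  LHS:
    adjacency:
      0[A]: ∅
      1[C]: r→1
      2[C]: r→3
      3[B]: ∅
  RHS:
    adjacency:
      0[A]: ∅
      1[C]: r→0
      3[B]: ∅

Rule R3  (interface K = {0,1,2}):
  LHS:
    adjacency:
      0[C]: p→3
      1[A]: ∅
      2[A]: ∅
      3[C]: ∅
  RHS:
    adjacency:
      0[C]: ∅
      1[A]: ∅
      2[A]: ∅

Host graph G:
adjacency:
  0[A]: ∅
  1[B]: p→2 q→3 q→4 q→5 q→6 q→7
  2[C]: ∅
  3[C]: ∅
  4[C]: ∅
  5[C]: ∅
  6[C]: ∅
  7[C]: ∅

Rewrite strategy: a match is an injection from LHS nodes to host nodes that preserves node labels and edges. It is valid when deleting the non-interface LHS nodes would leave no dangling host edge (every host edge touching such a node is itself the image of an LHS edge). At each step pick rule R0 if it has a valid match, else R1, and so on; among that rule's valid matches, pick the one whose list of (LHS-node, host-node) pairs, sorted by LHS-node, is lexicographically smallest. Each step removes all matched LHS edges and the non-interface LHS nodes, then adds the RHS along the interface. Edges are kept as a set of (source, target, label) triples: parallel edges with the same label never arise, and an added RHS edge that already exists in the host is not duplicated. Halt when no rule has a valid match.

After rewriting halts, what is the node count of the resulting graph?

Answer: 3

Derivation:
[0] host  ⇒  8 nodes, 6 edges  {1-p->2 1-q->3 1-q->4 1-q->5 1-q->6 1-q->7}
[1] R0 @ {0↦2, 1↦0, 2↦1, 3↦3}  ⇒  7 nodes, 5 edges  {1-p->2 1-q->4 1-q->5 1-q->6 1-q->7}
[2] R0 @ {0↦2, 1↦0, 2↦1, 3↦4}  ⇒  6 nodes, 4 edges  {1-p->2 1-q->5 1-q->6 1-q->7}
[3] R0 @ {0↦2, 1↦0, 2↦1, 3↦5}  ⇒  5 nodes, 3 edges  {1-p->2 1-q->6 1-q->7}
[4] R0 @ {0↦2, 1↦0, 2↦1, 3↦6}  ⇒  4 nodes, 2 edges  {1-p->2 1-q->7}
[5] R0 @ {0↦2, 1↦0, 2↦1, 3↦7}  ⇒  3 nodes, 1 edges  {1-p->2}
normal form: no rule applies after step 5
NF nodes: {0:A, 1:B, 2:C}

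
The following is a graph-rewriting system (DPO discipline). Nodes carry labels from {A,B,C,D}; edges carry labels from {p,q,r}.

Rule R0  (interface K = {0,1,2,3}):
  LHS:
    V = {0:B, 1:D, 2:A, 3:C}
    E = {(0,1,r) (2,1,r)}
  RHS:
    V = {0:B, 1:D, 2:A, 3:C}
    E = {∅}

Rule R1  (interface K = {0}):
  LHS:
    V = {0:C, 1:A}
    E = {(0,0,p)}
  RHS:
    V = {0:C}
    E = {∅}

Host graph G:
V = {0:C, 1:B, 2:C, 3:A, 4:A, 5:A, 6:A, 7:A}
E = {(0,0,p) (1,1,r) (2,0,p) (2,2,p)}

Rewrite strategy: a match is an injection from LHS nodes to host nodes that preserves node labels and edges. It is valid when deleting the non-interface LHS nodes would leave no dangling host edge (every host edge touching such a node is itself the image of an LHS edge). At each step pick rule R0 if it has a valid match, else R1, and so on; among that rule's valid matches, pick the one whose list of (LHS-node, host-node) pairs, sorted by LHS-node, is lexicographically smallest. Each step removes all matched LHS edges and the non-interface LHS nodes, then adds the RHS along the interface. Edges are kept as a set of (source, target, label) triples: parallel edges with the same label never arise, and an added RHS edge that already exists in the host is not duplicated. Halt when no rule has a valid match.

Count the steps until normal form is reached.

Answer: 2

Rewrite trace:
[0] host  ⇒  8 nodes, 4 edges  {0-p->0 1-r->1 2-p->0 2-p->2}
[1] R1 @ {0↦0, 1↦3}  ⇒  7 nodes, 3 edges  {1-r->1 2-p->0 2-p->2}
[2] R1 @ {0↦2, 1↦4}  ⇒  6 nodes, 2 edges  {1-r->1 2-p->0}
final graph: no rule applies after step 2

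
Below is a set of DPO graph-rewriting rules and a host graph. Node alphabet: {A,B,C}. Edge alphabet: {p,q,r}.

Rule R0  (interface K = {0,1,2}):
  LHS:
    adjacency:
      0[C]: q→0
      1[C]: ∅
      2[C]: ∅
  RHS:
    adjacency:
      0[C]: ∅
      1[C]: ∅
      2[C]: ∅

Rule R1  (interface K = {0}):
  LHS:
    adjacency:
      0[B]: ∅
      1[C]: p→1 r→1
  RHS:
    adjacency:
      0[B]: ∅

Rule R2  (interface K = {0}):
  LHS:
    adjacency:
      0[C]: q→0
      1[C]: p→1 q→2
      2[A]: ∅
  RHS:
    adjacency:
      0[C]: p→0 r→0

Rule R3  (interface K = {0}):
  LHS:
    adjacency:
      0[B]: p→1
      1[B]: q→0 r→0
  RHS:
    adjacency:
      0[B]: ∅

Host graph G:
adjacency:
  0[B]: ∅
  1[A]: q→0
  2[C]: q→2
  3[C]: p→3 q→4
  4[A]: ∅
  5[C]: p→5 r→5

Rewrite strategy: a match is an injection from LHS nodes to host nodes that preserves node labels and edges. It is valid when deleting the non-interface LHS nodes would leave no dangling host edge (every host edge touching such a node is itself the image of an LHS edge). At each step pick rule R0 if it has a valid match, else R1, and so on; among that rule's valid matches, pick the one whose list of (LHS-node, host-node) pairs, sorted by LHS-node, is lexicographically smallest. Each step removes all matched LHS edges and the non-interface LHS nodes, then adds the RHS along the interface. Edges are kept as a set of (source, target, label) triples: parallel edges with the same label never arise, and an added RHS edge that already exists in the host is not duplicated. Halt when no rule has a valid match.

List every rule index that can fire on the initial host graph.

R0: 2 valid matches — {0↦2, 1↦3, 2↦5}, {0↦2, 1↦5, 2↦3}
R1: 1 valid match — {0↦0, 1↦5}
R2: 1 valid match — {0↦2, 1↦3, 2↦4}
R3: no valid match — LHS pattern not found

Answer: [R0,R1,R2]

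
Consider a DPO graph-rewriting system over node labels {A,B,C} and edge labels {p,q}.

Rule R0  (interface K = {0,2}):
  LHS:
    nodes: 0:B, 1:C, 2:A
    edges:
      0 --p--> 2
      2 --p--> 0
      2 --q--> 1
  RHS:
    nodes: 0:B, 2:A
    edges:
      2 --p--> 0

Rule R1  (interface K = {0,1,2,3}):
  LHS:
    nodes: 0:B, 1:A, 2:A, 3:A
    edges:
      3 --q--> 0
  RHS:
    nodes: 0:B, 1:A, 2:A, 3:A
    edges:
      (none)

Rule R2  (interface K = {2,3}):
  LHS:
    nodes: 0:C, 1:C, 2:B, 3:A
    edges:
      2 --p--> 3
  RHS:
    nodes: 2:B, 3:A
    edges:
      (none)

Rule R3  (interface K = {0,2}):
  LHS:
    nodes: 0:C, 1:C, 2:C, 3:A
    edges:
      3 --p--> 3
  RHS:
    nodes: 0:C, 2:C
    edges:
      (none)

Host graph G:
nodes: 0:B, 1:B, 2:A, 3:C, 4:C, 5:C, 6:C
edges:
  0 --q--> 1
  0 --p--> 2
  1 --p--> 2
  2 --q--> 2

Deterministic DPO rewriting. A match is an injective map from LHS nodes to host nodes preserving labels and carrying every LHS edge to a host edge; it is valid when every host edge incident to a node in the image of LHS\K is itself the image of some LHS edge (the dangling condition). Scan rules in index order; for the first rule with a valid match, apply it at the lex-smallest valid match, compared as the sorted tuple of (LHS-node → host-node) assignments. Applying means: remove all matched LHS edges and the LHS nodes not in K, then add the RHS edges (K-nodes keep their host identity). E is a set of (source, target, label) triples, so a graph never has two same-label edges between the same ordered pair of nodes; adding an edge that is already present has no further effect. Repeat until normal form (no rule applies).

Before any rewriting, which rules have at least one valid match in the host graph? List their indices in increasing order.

Answer: [R2]

Steps:
R0: no valid match — LHS pattern not found
R1: no valid match — LHS pattern not found
R2: 24 valid matches — {0↦3, 1↦4, 2↦0, 3↦2}, {0↦3, 1↦4, 2↦1, 3↦2}, {0↦3, 1↦5, 2↦0, 3↦2} (+21 more)
R3: no valid match — LHS pattern not found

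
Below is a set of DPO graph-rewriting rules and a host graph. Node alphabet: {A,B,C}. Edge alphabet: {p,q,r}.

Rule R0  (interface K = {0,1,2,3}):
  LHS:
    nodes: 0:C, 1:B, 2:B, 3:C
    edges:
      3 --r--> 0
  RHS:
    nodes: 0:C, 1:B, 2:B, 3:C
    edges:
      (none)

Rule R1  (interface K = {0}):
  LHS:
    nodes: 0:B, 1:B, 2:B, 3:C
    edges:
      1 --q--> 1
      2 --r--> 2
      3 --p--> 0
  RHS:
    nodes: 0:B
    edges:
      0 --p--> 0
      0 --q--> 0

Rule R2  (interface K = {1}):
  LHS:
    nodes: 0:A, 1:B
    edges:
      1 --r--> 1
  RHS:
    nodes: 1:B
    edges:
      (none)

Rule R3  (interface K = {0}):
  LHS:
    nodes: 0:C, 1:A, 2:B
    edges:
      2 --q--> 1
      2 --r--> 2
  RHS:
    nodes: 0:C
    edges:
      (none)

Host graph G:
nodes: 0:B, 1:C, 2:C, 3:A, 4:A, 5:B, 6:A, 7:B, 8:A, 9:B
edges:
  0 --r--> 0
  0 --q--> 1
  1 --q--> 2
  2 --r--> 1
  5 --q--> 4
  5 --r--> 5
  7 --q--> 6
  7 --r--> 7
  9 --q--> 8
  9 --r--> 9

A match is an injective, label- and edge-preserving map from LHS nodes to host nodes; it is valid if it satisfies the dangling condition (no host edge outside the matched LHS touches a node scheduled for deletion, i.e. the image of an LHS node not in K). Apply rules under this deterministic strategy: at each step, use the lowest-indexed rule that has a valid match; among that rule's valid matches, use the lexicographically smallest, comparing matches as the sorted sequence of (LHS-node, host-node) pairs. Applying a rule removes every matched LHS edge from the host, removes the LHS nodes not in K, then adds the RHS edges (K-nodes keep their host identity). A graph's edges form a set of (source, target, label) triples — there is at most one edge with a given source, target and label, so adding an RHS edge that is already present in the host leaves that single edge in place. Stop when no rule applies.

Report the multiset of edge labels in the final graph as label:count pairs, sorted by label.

[0] host  ⇒  10 nodes, 10 edges  {0-r->0 0-q->1 1-q->2 2-r->1 5-q->4 5-r->5 7-q->6 7-r->7 9-q->8 9-r->9}
[1] R0 @ {0↦1, 1↦0, 2↦5, 3↦2}  ⇒  10 nodes, 9 edges  {0-r->0 0-q->1 1-q->2 5-q->4 5-r->5 7-q->6 7-r->7 9-q->8 9-r->9}
[2] R2 @ {0↦3, 1↦0}  ⇒  9 nodes, 8 edges  {0-q->1 1-q->2 5-q->4 5-r->5 7-q->6 7-r->7 9-q->8 9-r->9}
[3] R3 @ {0↦1, 1↦4, 2↦5}  ⇒  7 nodes, 6 edges  {0-q->1 1-q->2 7-q->6 7-r->7 9-q->8 9-r->9}
[4] R3 @ {0↦1, 1↦6, 2↦7}  ⇒  5 nodes, 4 edges  {0-q->1 1-q->2 9-q->8 9-r->9}
[5] R3 @ {0↦1, 1↦8, 2↦9}  ⇒  3 nodes, 2 edges  {0-q->1 1-q->2}
final graph: no rule applies after step 5
NF edges: [(0, 1, 'q'), (1, 2, 'q')]

Answer: q:2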